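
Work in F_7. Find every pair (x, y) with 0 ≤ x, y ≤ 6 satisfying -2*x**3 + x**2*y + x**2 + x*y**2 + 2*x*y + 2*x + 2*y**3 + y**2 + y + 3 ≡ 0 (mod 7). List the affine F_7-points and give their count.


Affine F_7-points: {(0, 1), (1, 6), (3, 1), (3, 2), (4, 5), (5, 1)}; count = 6.

For each of the 49 pairs (x, y) ∈ F_7², evaluate f(x, y) mod 7. Record the zeros.
  x = 0: [0↦3, 1↦0, 2↦4, 3↦6, 4↦4, 5↦3, 6↦1]  zeros at y ∈ {1}
  x = 1: [0↦4, 1↦5, 2↦1, 3↦4, 4↦5, 5↦2, 6↦0]  zeros at y ∈ {6}
  x = 2: [0↦2, 1↦2, 2↦6, 3↦5, 4↦4, 5↦1, 6↦1]  zeros at y ∈ ∅
  x = 3: [0↦6, 1↦0, 2↦0, 3↦4, 4↦3, 5↦2, 6↦6]  zeros at y ∈ {1, 2}
  x = 4: [0↦4, 1↦1, 2↦6, 3↦3, 4↦4, 5↦0, 6↦3]  zeros at y ∈ {5}
  x = 5: [0↦5, 1↦0, 2↦5, 3↦4, 4↦2, 5↦4, 6↦1]  zeros at y ∈ {1}
  x = 6: [0↦4, 1↦6, 2↦6, 3↦2, 4↦6, 5↦2, 6↦2]  zeros at y ∈ ∅
Collecting zeros: affine points = {(0, 1), (1, 6), (3, 1), (3, 2), (4, 5), (5, 1)}.
Total count |C(F_7)_aff| = 6.


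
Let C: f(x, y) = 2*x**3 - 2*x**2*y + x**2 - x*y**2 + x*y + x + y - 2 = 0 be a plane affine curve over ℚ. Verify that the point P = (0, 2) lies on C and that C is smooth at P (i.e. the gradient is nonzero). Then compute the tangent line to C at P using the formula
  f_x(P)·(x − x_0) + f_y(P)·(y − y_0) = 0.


Tangent line at P: -x + y - 2 = 0.

Step 1: f(0, 2) = 0, so P lies on C.
Step 2: partial derivatives
  f_x(x, y) = 6*x**2 - 4*x*y + 2*x - y**2 + y + 1, f_y(x, y) = -2*x**2 - 2*x*y + x + 1.
  f_x(P) = -1, f_y(P) = 1 (gradient nonzero, so P is smooth).
Step 3: tangent line at P: -1·(x − 0) + 1·(y − 2) = 0.
Expanding: -x + y - 2 = 0.


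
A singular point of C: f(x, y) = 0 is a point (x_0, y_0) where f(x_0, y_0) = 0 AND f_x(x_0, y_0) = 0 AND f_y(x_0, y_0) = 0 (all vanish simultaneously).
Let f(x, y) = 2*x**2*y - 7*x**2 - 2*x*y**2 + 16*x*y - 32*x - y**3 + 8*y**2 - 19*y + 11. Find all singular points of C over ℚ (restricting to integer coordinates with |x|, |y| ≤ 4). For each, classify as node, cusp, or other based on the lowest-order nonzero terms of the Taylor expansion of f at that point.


Singular points: {(-1, 3)}; classification: node.

Compute partial derivatives:
  f_x = 4*x*y - 14*x - 2*y**2 + 16*y - 32.
  f_y = 2*x**2 - 4*x*y + 16*x - 3*y**2 + 16*y - 19.
Scan x_0 ∈ {−4, ..., 4}. For each x_0, f_y(x_0, y) is a polynomial in y; find its integer roots y ∈ {−4, ..., 4}, then test f_x and f at those candidates.
  x = -4: f_y(-4, y) = -3*y**2 + 32*y - 51; no integer root y with |y| ≤ 4.
  x = -3: f_y(-3, y) = -3*y**2 + 28*y - 49; no integer root y with |y| ≤ 4.
  x = -2: f_y(-2, y) = -3*y**2 + 24*y - 43; no integer root y with |y| ≤ 4.
  x = -1: f_y(-1, y) = -3*y**2 + 20*y - 33; vanishes at y ∈ {3}. (-1, 3): f_x = 0, f = 0 — SINGULAR.
  x = 0: f_y(0, y) = -3*y**2 + 16*y - 19; no integer root y with |y| ≤ 4.
  x = 1: f_y(1, y) = -3*y**2 + 12*y - 1; no integer root y with |y| ≤ 4.
  x = 2: f_y(2, y) = -3*y**2 + 8*y + 21; no integer root y with |y| ≤ 4.
  x = 3: f_y(3, y) = -3*y**2 + 4*y + 47; no integer root y with |y| ≤ 4.
  x = 4: f_y(4, y) = 77 - 3*y**2; no integer root y with |y| ≤ 4.
Only singular point on the grid: (-1, 3).
Classify: substitute x = -1 + u, y = 3 + v and expand: f = 2*u**2*v - u**2 - 2*u*v**2 - v**3 + v**2.
No constant or linear terms (consistent with a singular point). Quadratic part: -u**2 + v**2. Cubic part: 2*u**2*v - 2*u*v**2 - v**3.
The quadratic part v**2 - u**2 = (v − u)(v + u) splits into two distinct linear factors, so there are two distinct tangent lines y − 3 = ±(x − -1) — this is a node (ordinary double point).
Classification: node.


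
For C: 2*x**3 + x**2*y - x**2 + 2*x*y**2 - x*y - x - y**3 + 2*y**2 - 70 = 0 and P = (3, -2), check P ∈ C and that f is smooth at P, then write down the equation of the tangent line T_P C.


Tangent line at P: 45*x - 38*y - 211 = 0.

Step 1: f(3, -2) = 0, so P lies on C.
Step 2: partial derivatives
  f_x(x, y) = 6*x**2 + 2*x*y - 2*x + 2*y**2 - y - 1, f_y(x, y) = x**2 + 4*x*y - x - 3*y**2 + 4*y.
  f_x(P) = 45, f_y(P) = -38 (gradient nonzero, so P is smooth).
Step 3: tangent line at P: 45·(x − 3) + -38·(y − -2) = 0.
Expanding: 45*x - 38*y - 211 = 0.


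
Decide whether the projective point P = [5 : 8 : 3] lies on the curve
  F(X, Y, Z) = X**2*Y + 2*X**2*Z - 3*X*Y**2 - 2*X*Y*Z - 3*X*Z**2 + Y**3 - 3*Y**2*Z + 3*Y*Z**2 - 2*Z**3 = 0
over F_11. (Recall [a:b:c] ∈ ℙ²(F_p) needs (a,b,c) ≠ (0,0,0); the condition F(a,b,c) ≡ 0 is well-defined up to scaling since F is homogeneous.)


F(5,8,3) ≡ 4 (mod 11); P is NOT on the curve.

Evaluate F(5, 8, 3) term-by-term (mod 11).
  X**2*Y ↦ 1·25·8·1 = 200
  2*X**2*Z ↦ 2·25·1·3 = 150
  -3*X*Y**2 ↦ -3·5·64·1 = -960
  -2*X*Y*Z ↦ -2·5·8·3 = -240
  -3*X*Z**2 ↦ -3·5·1·9 = -135
  Y**3 ↦ 1·1·512·1 = 512
  -3*Y**2*Z ↦ -3·1·64·3 = -576
  3*Y*Z**2 ↦ 3·1·8·9 = 216
  -2*Z**3 ↦ -2·1·1·27 = -54
Sum: F(5, 8, 3) = (200) + (150) + (-960) + (-240) + (-135) + (512) + (-576) + (216) + (-54) = -887.
Reducing mod 11: -887 ≡ 4 (mod 11).
Since F(a, b, c) ≡ 4 ≠ 0 (mod 11), P does NOT lie on the curve.


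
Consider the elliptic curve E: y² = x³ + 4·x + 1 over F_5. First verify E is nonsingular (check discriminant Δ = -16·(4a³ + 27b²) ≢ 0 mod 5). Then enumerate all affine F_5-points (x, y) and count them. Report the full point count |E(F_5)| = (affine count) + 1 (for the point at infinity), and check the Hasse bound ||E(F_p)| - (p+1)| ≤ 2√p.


Affine points = {(0, 1), (0, 4), (1, 1), (1, 4), (3, 0), (4, 1), (4, 4)}; affine count = 7; |E(F_5)| = 8.

Discriminant check: Δ ∝ 4a³ + 27b² = 4·4³ + 27·1² = 4·64 + 27·1 ≡ 3 (mod 5). Nonzero ⇒ E is nonsingular.
For each x ∈ F_5, compute rhs = x³ + 4·x + 1 mod 5, then count y ∈ F_5 with y² ≡ rhs.
  x = 0: rhs = 1, matching y values: 1, 4 (2 points).
  x = 1: rhs = 1, matching y values: 1, 4 (2 points).
  x = 2: rhs = 2, matching y values: none (0 points).
  x = 3: rhs = 0, matching y values: 0 (1 points).
  x = 4: rhs = 1, matching y values: 1, 4 (2 points).
Total affine count: 7.
Full point count |E(F_5)| = 7 + 1 = 8.
Hasse bound: |8 − (5+1)| = |2| = 2 ≤ 2√5 ≈ 4.4721 ✓.


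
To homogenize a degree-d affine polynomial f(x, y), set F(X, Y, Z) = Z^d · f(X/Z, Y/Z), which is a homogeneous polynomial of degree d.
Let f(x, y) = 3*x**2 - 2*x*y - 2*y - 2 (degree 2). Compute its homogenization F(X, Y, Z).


F(X, Y, Z) = 3*X**2 - 2*X*Y - 2*Y*Z - 2*Z**2

deg(f) = 2.
Substitute x = X/Z, y = Y/Z into f, then multiply by Z^2.
  monomial 3·x^2·y^0 ↦ 3·X^2·Y^0·Z^0.
  monomial -2·x^1·y^1 ↦ -2·X^1·Y^1·Z^0.
  monomial -2·x^0·y^1 ↦ -2·X^0·Y^1·Z^1.
  monomial -2·x^0·y^0 ↦ -2·X^0·Y^0·Z^2.
Collecting: F(X, Y, Z) = 3*X**2 - 2*X*Y - 2*Y*Z - 2*Z**2.


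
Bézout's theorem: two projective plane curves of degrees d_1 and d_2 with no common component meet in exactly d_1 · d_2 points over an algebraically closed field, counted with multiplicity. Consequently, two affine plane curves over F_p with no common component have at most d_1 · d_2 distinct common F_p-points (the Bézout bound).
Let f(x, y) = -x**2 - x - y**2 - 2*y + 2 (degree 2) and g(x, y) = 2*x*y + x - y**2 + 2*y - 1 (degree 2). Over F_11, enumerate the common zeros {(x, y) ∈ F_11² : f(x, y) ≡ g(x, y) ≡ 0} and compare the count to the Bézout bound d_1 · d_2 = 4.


Common zeros: {(1, 0)}; count = 1; Bézout bound = 4.

deg(f) = 2, deg(g) = 2, so Bézout bound = 4.
Scan x ∈ F_11. For each x, list the y ∈ F_11 with f(x, y) ≡ 0 and those with g(x, y) ≡ 0 (mod 11); the common zeros in that column are the intersection.
  x = 0: f ≡ 0 at y ∈ {4, 5}; g ≡ 0 at y ∈ {1}; common: ∅.
  x = 1: f ≡ 0 at y ∈ {0, 9}; g ≡ 0 at y ∈ {0, 4}; common: {0}.
  x = 2: f ≡ 0 at y ∈ ∅; g ≡ 0 at y ∈ ∅; common: ∅.
  x = 3: f ≡ 0 at y ∈ ∅; g ≡ 0 at y ∈ ∅; common: ∅.
  x = 4: f ≡ 0 at y ∈ {3, 6}; g ≡ 0 at y ∈ ∅; common: ∅.
  x = 5: f ≡ 0 at y ∈ ∅; g ≡ 0 at y ∈ ∅; common: ∅.
  x = 6: f ≡ 0 at y ∈ {3, 6}; g ≡ 0 at y ∈ ∅; common: ∅.
  x = 7: f ≡ 0 at y ∈ ∅; g ≡ 0 at y ∈ {6, 10}; common: ∅.
  x = 8: f ≡ 0 at y ∈ ∅; g ≡ 0 at y ∈ {9}; common: ∅.
  x = 9: f ≡ 0 at y ∈ {0, 9}; g ≡ 0 at y ∈ {2, 7}; common: ∅.
  x = 10: f ≡ 0 at y ∈ {4, 5}; g ≡ 0 at y ∈ {3, 8}; common: ∅.
Collecting: common zeros = {(1, 0)}, so the count is 1.
Comparison with the Bézout bound: 1 ≤ 4 = deg(f)·deg(g), as expected for curves with no common component (the affine F_11-count falls short of the bound because intersections may lie at infinity, over extension fields, or carry multiplicity).


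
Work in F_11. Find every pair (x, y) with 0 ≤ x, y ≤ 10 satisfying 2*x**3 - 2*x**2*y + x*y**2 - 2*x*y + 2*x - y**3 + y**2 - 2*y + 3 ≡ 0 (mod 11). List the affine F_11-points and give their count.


Affine F_11-points: {(2, 1), (3, 6), (4, 7), (4, 10), (5, 5), (5, 7), (6, 6), (7, 8), (8, 4), (8, 6), (8, 10), (9, 4), (9, 7), (9, 10), (10, 9)}; count = 15.

For each of the 121 pairs (x, y) ∈ F_11², evaluate f(x, y) mod 11. Record the zeros.
  x = 0: [0↦3, 1↦1, 2↦6, 3↦1, 4↦2, 5↦3, 6↦9, 7↦3, 8↦1, 9↦8, 10↦7]  zeros at y ∈ ∅
  x = 1: [0↦7, 1↦2, 2↦6, 3↦2, 4↦6, 5↦1, 6↦3, 7↦6, 8↦4, 9↦2, 10↦5]  zeros at y ∈ ∅
  x = 2: [0↦1, 1↦0, 2↦10, 3↦3, 4↦6, 5↦2, 6↦7, 7↦4, 8↦9, 9↦5, 10↦8]  zeros at y ∈ {1}
  x = 3: [0↦8, 1↦7, 2↦8, 3↦5, 4↦3, 5↦7, 6↦0, 7↦9, 8↦6, 9↦7, 10↦6]  zeros at y ∈ {6}
  x = 4: [0↦7, 1↦2, 2↦1, 3↦9, 4↦9, 5↦6, 6↦5, 7↦0, 8↦7, 9↦9, 10↦0]  zeros at y ∈ {7, 10}
  x = 5: [0↦10, 1↦8, 2↦1, 3↦5, 4↦3, 5↦0, 6↦1, 7↦0, 8↦2, 9↦1, 10↦2]  zeros at y ∈ {5, 7}
  x = 6: [0↦7, 1↦4, 2↦9, 3↦5, 4↦8, 5↦1, 6↦0, 7↦10, 8↦3, 9↦6, 10↦2]  zeros at y ∈ {6}
  x = 7: [0↦10, 1↦2, 2↦4, 3↦10, 4↦3, 5↦10, 6↦3, 7↦9, 8↦0, 9↦3, 10↦1]  zeros at y ∈ {8}
  x = 8: [0↦9, 1↦3, 2↦9, 3↦10, 4↦0, 5↦6, 6↦0, 7↦9, 8↦5, 9↦4, 10↦0]  zeros at y ∈ {4, 6, 10}
  x = 9: [0↦5, 1↦8, 2↦3, 3↦6, 4↦0, 5↦1, 6↦3, 7↦0, 8↦8, 9↦10, 10↦0]  zeros at y ∈ {4, 7, 10}
  x = 10: [0↦10, 1↦7, 2↦9, 3↦10, 4↦4, 5↦7, 6↦2, 7↦5, 8↦10, 9↦0, 10↦2]  zeros at y ∈ {9}
Collecting zeros: affine points = {(2, 1), (3, 6), (4, 7), (4, 10), (5, 5), (5, 7), (6, 6), (7, 8), (8, 4), (8, 6), (8, 10), (9, 4), (9, 7), (9, 10), (10, 9)}.
Total count |C(F_11)_aff| = 15.


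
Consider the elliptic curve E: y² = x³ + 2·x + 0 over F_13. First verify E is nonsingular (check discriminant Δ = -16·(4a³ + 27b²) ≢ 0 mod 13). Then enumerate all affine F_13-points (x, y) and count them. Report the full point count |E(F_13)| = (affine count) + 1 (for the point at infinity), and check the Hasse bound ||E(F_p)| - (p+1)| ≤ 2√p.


Affine points = {(0, 0), (1, 4), (1, 9), (2, 5), (2, 8), (11, 1), (11, 12), (12, 6), (12, 7)}; affine count = 9; |E(F_13)| = 10.

Discriminant check: Δ ∝ 4a³ + 27b² = 4·2³ + 27·0² = 4·8 + 27·0 ≡ 6 (mod 13). Nonzero ⇒ E is nonsingular.
For each x ∈ F_13, compute rhs = x³ + 2·x + 0 mod 13, then count y ∈ F_13 with y² ≡ rhs.
  x = 0: rhs = 0, matching y values: 0 (1 points).
  x = 1: rhs = 3, matching y values: 4, 9 (2 points).
  x = 2: rhs = 12, matching y values: 5, 8 (2 points).
  x = 3: rhs = 7, matching y values: none (0 points).
  x = 4: rhs = 7, matching y values: none (0 points).
  x = 5: rhs = 5, matching y values: none (0 points).
  x = 6: rhs = 7, matching y values: none (0 points).
  x = 7: rhs = 6, matching y values: none (0 points).
  x = 8: rhs = 8, matching y values: none (0 points).
  x = 9: rhs = 6, matching y values: none (0 points).
  x = 10: rhs = 6, matching y values: none (0 points).
  x = 11: rhs = 1, matching y values: 1, 12 (2 points).
  x = 12: rhs = 10, matching y values: 6, 7 (2 points).
Total affine count: 9.
Full point count |E(F_13)| = 9 + 1 = 10.
Hasse bound: |10 − (13+1)| = |-4| = 4 ≤ 2√13 ≈ 7.2111 ✓.


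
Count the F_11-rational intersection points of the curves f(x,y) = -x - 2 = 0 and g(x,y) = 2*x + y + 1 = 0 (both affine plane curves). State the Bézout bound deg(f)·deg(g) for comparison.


Common zeros: {(9, 3)}; count = 1; Bézout bound = 1.

deg(f) = 1, deg(g) = 1, so Bézout bound = 1.
Scan x ∈ F_11. For each x, list the y ∈ F_11 with f(x, y) ≡ 0 and those with g(x, y) ≡ 0 (mod 11); the common zeros in that column are the intersection.
  x = 0: f ≡ 0 at y ∈ ∅; g ≡ 0 at y ∈ {10}; common: ∅.
  x = 1: f ≡ 0 at y ∈ ∅; g ≡ 0 at y ∈ {8}; common: ∅.
  x = 2: f ≡ 0 at y ∈ ∅; g ≡ 0 at y ∈ {6}; common: ∅.
  x = 3: f ≡ 0 at y ∈ ∅; g ≡ 0 at y ∈ {4}; common: ∅.
  x = 4: f ≡ 0 at y ∈ ∅; g ≡ 0 at y ∈ {2}; common: ∅.
  x = 5: f ≡ 0 at y ∈ ∅; g ≡ 0 at y ∈ {0}; common: ∅.
  x = 6: f ≡ 0 at y ∈ ∅; g ≡ 0 at y ∈ {9}; common: ∅.
  x = 7: f ≡ 0 at y ∈ ∅; g ≡ 0 at y ∈ {7}; common: ∅.
  x = 8: f ≡ 0 at y ∈ ∅; g ≡ 0 at y ∈ {5}; common: ∅.
  x = 9: f ≡ 0 at y ∈ {0, 1, 2, 3, 4, 5, 6, 7, 8, 9, 10}; g ≡ 0 at y ∈ {3}; common: {3}.
  x = 10: f ≡ 0 at y ∈ ∅; g ≡ 0 at y ∈ {1}; common: ∅.
Collecting: common zeros = {(9, 3)}, so the count is 1.
Comparison with the Bézout bound: 1 ≤ 1 = deg(f)·deg(g), as expected for curves with no common component (the bound is attained).


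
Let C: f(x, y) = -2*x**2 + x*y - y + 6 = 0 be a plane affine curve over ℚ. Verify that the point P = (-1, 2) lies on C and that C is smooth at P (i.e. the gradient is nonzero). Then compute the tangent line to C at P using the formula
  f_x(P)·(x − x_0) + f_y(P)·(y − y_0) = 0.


Tangent line at P: 6*x - 2*y + 10 = 0.

Step 1: f(-1, 2) = 0, so P lies on C.
Step 2: partial derivatives
  f_x(x, y) = -4*x + y, f_y(x, y) = x - 1.
  f_x(P) = 6, f_y(P) = -2 (gradient nonzero, so P is smooth).
Step 3: tangent line at P: 6·(x − -1) + -2·(y − 2) = 0.
Expanding: 6*x - 2*y + 10 = 0.


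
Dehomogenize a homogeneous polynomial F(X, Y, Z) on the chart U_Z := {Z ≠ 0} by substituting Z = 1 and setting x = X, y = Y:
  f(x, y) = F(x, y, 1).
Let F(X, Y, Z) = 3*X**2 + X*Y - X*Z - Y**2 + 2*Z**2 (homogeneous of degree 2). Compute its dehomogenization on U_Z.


f(x, y) = 3*x**2 + x*y - x - y**2 + 2

On U_Z we set Z = 1. Each monomial c·X^i·Y^j·Z^k in F becomes c·x^i·y^j·1^k = c·x^i·y^j.
Substituting Z = 1: F(X, Y, 1) = 3*x**2 + x*y - x - y**2 + 2.
Note: deg(f) ≤ deg(F) = 2; strict inequality happens when F is divisible by Z (lost terms).


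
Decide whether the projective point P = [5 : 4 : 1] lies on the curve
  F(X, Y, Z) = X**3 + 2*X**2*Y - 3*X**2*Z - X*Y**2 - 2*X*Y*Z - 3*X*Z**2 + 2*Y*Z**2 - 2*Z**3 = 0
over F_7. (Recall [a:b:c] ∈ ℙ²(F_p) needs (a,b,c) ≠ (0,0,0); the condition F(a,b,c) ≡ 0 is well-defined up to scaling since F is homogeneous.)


F(5,4,1) ≡ 2 (mod 7); P is NOT on the curve.

Evaluate F(5, 4, 1) term-by-term (mod 7).
  X**3 ↦ 1·125·1·1 = 125
  2*X**2*Y ↦ 2·25·4·1 = 200
  -3*X**2*Z ↦ -3·25·1·1 = -75
  -X*Y**2 ↦ -1·5·16·1 = -80
  -2*X*Y*Z ↦ -2·5·4·1 = -40
  -3*X*Z**2 ↦ -3·5·1·1 = -15
  2*Y*Z**2 ↦ 2·1·4·1 = 8
  -2*Z**3 ↦ -2·1·1·1 = -2
Sum: F(5, 4, 1) = (125) + (200) + (-75) + (-80) + (-40) + (-15) + (8) + (-2) = 121.
Reducing mod 7: 121 ≡ 2 (mod 7).
Since F(a, b, c) ≡ 2 ≠ 0 (mod 7), P does NOT lie on the curve.


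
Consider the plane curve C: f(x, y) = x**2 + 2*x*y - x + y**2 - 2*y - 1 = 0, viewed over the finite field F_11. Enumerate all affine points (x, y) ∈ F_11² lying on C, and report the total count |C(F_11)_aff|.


Affine F_11-points: {(1, 1), (1, 10), (2, 10), (4, 0), (4, 5), (8, 0), (8, 8), (9, 1), (9, 5), (10, 7), (10, 8)}; count = 11.

For each of the 121 pairs (x, y) ∈ F_11², evaluate f(x, y) mod 11. Record the zeros.
  x = 0: [0↦10, 1↦9, 2↦10, 3↦2, 4↦7, 5↦3, 6↦1, 7↦1, 8↦3, 9↦7, 10↦2]  zeros at y ∈ ∅
  x = 1: [0↦10, 1↦0, 2↦3, 3↦8, 4↦4, 5↦2, 6↦2, 7↦4, 8↦8, 9↦3, 10↦0]  zeros at y ∈ {1, 10}
  x = 2: [0↦1, 1↦4, 2↦9, 3↦5, 4↦3, 5↦3, 6↦5, 7↦9, 8↦4, 9↦1, 10↦0]  zeros at y ∈ {10}
  x = 3: [0↦5, 1↦10, 2↦6, 3↦4, 4↦4, 5↦6, 6↦10, 7↦5, 8↦2, 9↦1, 10↦2]  zeros at y ∈ ∅
  x = 4: [0↦0, 1↦7, 2↦5, 3↦5, 4↦7, 5↦0, 6↦6, 7↦3, 8↦2, 9↦3, 10↦6]  zeros at y ∈ {0, 5}
  x = 5: [0↦8, 1↦6, 2↦6, 3↦8, 4↦1, 5↦7, 6↦4, 7↦3, 8↦4, 9↦7, 10↦1]  zeros at y ∈ ∅
  x = 6: [0↦7, 1↦7, 2↦9, 3↦2, 4↦8, 5↦5, 6↦4, 7↦5, 8↦8, 9↦2, 10↦9]  zeros at y ∈ ∅
  x = 7: [0↦8, 1↦10, 2↦3, 3↦9, 4↦6, 5↦5, 6↦6, 7↦9, 8↦3, 9↦10, 10↦8]  zeros at y ∈ ∅
  x = 8: [0↦0, 1↦4, 2↦10, 3↦7, 4↦6, 5↦7, 6↦10, 7↦4, 8↦0, 9↦9, 10↦9]  zeros at y ∈ {0, 8}
  x = 9: [0↦5, 1↦0, 2↦8, 3↦7, 4↦8, 5↦0, 6↦5, 7↦1, 8↦10, 9↦10, 10↦1]  zeros at y ∈ {1, 5}
  x = 10: [0↦1, 1↦9, 2↦8, 3↦9, 4↦1, 5↦6, 6↦2, 7↦0, 8↦0, 9↦2, 10↦6]  zeros at y ∈ {7, 8}
Collecting zeros: affine points = {(1, 1), (1, 10), (2, 10), (4, 0), (4, 5), (8, 0), (8, 8), (9, 1), (9, 5), (10, 7), (10, 8)}.
Total count |C(F_11)_aff| = 11.


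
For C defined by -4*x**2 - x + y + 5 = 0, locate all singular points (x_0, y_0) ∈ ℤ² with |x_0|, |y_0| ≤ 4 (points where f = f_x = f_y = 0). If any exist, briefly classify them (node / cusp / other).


No singular points in the scanned grid; C is smooth there.

Compute partial derivatives:
  f_x = -8*x - 1.
  f_y = 1.
f_y = 1 is a nonzero constant, so f_y never vanishes: no point (x, y) can satisfy f = f_x = f_y = 0. In particular no (x, y) ∈ {−4, ..., 4}² is singular; the curve is smooth.


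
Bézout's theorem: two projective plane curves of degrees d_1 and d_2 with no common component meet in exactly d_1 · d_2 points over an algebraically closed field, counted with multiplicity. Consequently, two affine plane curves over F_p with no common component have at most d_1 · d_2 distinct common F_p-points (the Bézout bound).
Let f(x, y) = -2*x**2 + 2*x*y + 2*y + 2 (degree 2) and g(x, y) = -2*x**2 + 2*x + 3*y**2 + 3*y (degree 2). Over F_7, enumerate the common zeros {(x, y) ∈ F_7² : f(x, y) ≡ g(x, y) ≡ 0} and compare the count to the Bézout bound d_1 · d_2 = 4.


Common zeros: {(0, 6), (1, 0), (6, 2), (6, 4)}; count = 4; Bézout bound = 4.

deg(f) = 2, deg(g) = 2, so Bézout bound = 4.
Scan x ∈ F_7. For each x, list the y ∈ F_7 with f(x, y) ≡ 0 and those with g(x, y) ≡ 0 (mod 7); the common zeros in that column are the intersection.
  x = 0: f ≡ 0 at y ∈ {6}; g ≡ 0 at y ∈ {0, 6}; common: {6}.
  x = 1: f ≡ 0 at y ∈ {0}; g ≡ 0 at y ∈ {0, 6}; common: {0}.
  x = 2: f ≡ 0 at y ∈ {1}; g ≡ 0 at y ∈ {2, 4}; common: ∅.
  x = 3: f ≡ 0 at y ∈ {2}; g ≡ 0 at y ∈ ∅; common: ∅.
  x = 4: f ≡ 0 at y ∈ {3}; g ≡ 0 at y ∈ ∅; common: ∅.
  x = 5: f ≡ 0 at y ∈ {4}; g ≡ 0 at y ∈ ∅; common: ∅.
  x = 6: f ≡ 0 at y ∈ {0, 1, 2, 3, 4, 5, 6}; g ≡ 0 at y ∈ {2, 4}; common: {2, 4}.
Collecting: common zeros = {(0, 6), (1, 0), (6, 2), (6, 4)}, so the count is 4.
Comparison with the Bézout bound: 4 ≤ 4 = deg(f)·deg(g), as expected for curves with no common component (the bound is attained).


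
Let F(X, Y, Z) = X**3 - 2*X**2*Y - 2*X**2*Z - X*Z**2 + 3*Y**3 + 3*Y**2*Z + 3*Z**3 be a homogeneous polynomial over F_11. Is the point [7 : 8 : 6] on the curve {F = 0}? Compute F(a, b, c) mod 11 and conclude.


F(7,8,6) ≡ 9 (mod 11); P is NOT on the curve.

Evaluate F(7, 8, 6) term-by-term (mod 11).
  X**3 ↦ 1·343·1·1 = 343
  -2*X**2*Y ↦ -2·49·8·1 = -784
  -2*X**2*Z ↦ -2·49·1·6 = -588
  -X*Z**2 ↦ -1·7·1·36 = -252
  3*Y**3 ↦ 3·1·512·1 = 1536
  3*Y**2*Z ↦ 3·1·64·6 = 1152
  3*Z**3 ↦ 3·1·1·216 = 648
Sum: F(7, 8, 6) = (343) + (-784) + (-588) + (-252) + (1536) + (1152) + (648) = 2055.
Reducing mod 11: 2055 ≡ 9 (mod 11).
Since F(a, b, c) ≡ 9 ≠ 0 (mod 11), P does NOT lie on the curve.


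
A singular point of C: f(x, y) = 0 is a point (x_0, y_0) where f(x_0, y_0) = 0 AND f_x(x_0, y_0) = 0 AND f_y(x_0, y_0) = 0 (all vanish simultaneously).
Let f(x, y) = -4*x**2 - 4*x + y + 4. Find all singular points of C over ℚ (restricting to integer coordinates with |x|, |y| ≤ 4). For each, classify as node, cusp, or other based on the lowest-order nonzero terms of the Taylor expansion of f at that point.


No singular points in the scanned grid; C is smooth there.

Compute partial derivatives:
  f_x = -8*x - 4.
  f_y = 1.
f_y = 1 is a nonzero constant, so f_y never vanishes: no point (x, y) can satisfy f = f_x = f_y = 0. In particular no (x, y) ∈ {−4, ..., 4}² is singular; the curve is smooth.


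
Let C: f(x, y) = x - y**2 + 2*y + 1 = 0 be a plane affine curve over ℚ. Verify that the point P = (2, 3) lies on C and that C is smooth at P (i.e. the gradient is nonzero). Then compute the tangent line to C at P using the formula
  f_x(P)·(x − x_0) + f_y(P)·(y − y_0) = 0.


Tangent line at P: x - 4*y + 10 = 0.

Step 1: f(2, 3) = 0, so P lies on C.
Step 2: partial derivatives
  f_x(x, y) = 1, f_y(x, y) = 2 - 2*y.
  f_x(P) = 1, f_y(P) = -4 (gradient nonzero, so P is smooth).
Step 3: tangent line at P: 1·(x − 2) + -4·(y − 3) = 0.
Expanding: x - 4*y + 10 = 0.


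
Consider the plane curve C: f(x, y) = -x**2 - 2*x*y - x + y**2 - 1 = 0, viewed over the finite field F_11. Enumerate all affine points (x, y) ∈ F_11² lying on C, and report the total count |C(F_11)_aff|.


Affine F_11-points: {(0, 1), (0, 10), (1, 3), (1, 10), (2, 2), (3, 3), (4, 2), (4, 6), (5, 4), (5, 6), (8, 1), (8, 4)}; count = 12.

For each of the 121 pairs (x, y) ∈ F_11², evaluate f(x, y) mod 11. Record the zeros.
  x = 0: [0↦10, 1↦0, 2↦3, 3↦8, 4↦4, 5↦2, 6↦2, 7↦4, 8↦8, 9↦3, 10↦0]  zeros at y ∈ {1, 10}
  x = 1: [0↦8, 1↦7, 2↦8, 3↦0, 4↦5, 5↦1, 6↦10, 7↦10, 8↦1, 9↦5, 10↦0]  zeros at y ∈ {3, 10}
  x = 2: [0↦4, 1↦1, 2↦0, 3↦1, 4↦4, 5↦9, 6↦5, 7↦3, 8↦3, 9↦5, 10↦9]  zeros at y ∈ {2}
  x = 3: [0↦9, 1↦4, 2↦1, 3↦0, 4↦1, 5↦4, 6↦9, 7↦5, 8↦3, 9↦3, 10↦5]  zeros at y ∈ {3}
  x = 4: [0↦1, 1↦5, 2↦0, 3↦8, 4↦7, 5↦8, 6↦0, 7↦5, 8↦1, 9↦10, 10↦10]  zeros at y ∈ {2, 6}
  x = 5: [0↦2, 1↦4, 2↦8, 3↦3, 4↦0, 5↦10, 6↦0, 7↦3, 8↦8, 9↦4, 10↦2]  zeros at y ∈ {4, 6}
  x = 6: [0↦1, 1↦1, 2↦3, 3↦7, 4↦2, 5↦10, 6↦9, 7↦10, 8↦2, 9↦7, 10↦3]  zeros at y ∈ ∅
  x = 7: [0↦9, 1↦7, 2↦7, 3↦9, 4↦2, 5↦8, 6↦5, 7↦4, 8↦5, 9↦8, 10↦2]  zeros at y ∈ ∅
  x = 8: [0↦4, 1↦0, 2↦9, 3↦9, 4↦0, 5↦4, 6↦10, 7↦7, 8↦6, 9↦7, 10↦10]  zeros at y ∈ {1, 4}
  x = 9: [0↦8, 1↦2, 2↦9, 3↦7, 4↦7, 5↦9, 6↦2, 7↦8, 8↦5, 9↦4, 10↦5]  zeros at y ∈ ∅
  x = 10: [0↦10, 1↦2, 2↦7, 3↦3, 4↦1, 5↦1, 6↦3, 7↦7, 8↦2, 9↦10, 10↦9]  zeros at y ∈ ∅
Collecting zeros: affine points = {(0, 1), (0, 10), (1, 3), (1, 10), (2, 2), (3, 3), (4, 2), (4, 6), (5, 4), (5, 6), (8, 1), (8, 4)}.
Total count |C(F_11)_aff| = 12.


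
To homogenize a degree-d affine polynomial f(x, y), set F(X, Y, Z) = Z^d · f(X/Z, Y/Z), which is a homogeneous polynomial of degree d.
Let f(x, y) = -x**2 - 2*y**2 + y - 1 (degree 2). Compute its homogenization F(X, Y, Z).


F(X, Y, Z) = -X**2 - 2*Y**2 + Y*Z - Z**2

deg(f) = 2.
Substitute x = X/Z, y = Y/Z into f, then multiply by Z^2.
  monomial -1·x^2·y^0 ↦ -1·X^2·Y^0·Z^0.
  monomial -2·x^0·y^2 ↦ -2·X^0·Y^2·Z^0.
  monomial 1·x^0·y^1 ↦ 1·X^0·Y^1·Z^1.
  monomial -1·x^0·y^0 ↦ -1·X^0·Y^0·Z^2.
Collecting: F(X, Y, Z) = -X**2 - 2*Y**2 + Y*Z - Z**2.


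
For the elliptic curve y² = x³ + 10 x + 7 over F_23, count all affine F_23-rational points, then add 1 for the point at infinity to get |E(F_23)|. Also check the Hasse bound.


Affine points = {(1, 8), (1, 15), (2, 9), (2, 14), (3, 8), (3, 15), (7, 11), (7, 12), (8, 1), (8, 22), (10, 7), (10, 16), (14, 4), (14, 19), (15, 6), (15, 17), (16, 10), (16, 13), (18, 4), (18, 19), (19, 8), (19, 15), (21, 5), (21, 18)}; affine count = 24; |E(F_23)| = 25.

Discriminant check: Δ ∝ 4a³ + 27b² = 4·10³ + 27·7² = 4·1000 + 27·49 ≡ 10 (mod 23). Nonzero ⇒ E is nonsingular.
For each x ∈ F_23, compute rhs = x³ + 10·x + 7 mod 23, then count y ∈ F_23 with y² ≡ rhs.
  x = 0: rhs = 7, matching y values: none (0 points).
  x = 1: rhs = 18, matching y values: 8, 15 (2 points).
  x = 2: rhs = 12, matching y values: 9, 14 (2 points).
  x = 3: rhs = 18, matching y values: 8, 15 (2 points).
  x = 4: rhs = 19, matching y values: none (0 points).
  x = 5: rhs = 21, matching y values: none (0 points).
  x = 6: rhs = 7, matching y values: none (0 points).
  x = 7: rhs = 6, matching y values: 11, 12 (2 points).
  x = 8: rhs = 1, matching y values: 1, 22 (2 points).
  x = 9: rhs = 21, matching y values: none (0 points).
  x = 10: rhs = 3, matching y values: 7, 16 (2 points).
  x = 11: rhs = 22, matching y values: none (0 points).
  x = 12: rhs = 15, matching y values: none (0 points).
  x = 13: rhs = 11, matching y values: none (0 points).
  x = 14: rhs = 16, matching y values: 4, 19 (2 points).
  x = 15: rhs = 13, matching y values: 6, 17 (2 points).
  x = 16: rhs = 8, matching y values: 10, 13 (2 points).
  x = 17: rhs = 7, matching y values: none (0 points).
  x = 18: rhs = 16, matching y values: 4, 19 (2 points).
  x = 19: rhs = 18, matching y values: 8, 15 (2 points).
  x = 20: rhs = 19, matching y values: none (0 points).
  x = 21: rhs = 2, matching y values: 5, 18 (2 points).
  x = 22: rhs = 19, matching y values: none (0 points).
Total affine count: 24.
Full point count |E(F_23)| = 24 + 1 = 25.
Hasse bound: |25 − (23+1)| = |1| = 1 ≤ 2√23 ≈ 9.5917 ✓.


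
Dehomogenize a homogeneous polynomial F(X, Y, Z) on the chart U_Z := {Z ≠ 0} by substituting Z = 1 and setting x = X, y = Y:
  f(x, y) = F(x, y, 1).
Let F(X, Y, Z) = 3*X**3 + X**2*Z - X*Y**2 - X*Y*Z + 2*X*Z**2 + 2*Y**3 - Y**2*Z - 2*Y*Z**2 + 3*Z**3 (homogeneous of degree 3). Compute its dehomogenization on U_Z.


f(x, y) = 3*x**3 + x**2 - x*y**2 - x*y + 2*x + 2*y**3 - y**2 - 2*y + 3

On U_Z we set Z = 1. Each monomial c·X^i·Y^j·Z^k in F becomes c·x^i·y^j·1^k = c·x^i·y^j.
Substituting Z = 1: F(X, Y, 1) = 3*x**3 + x**2 - x*y**2 - x*y + 2*x + 2*y**3 - y**2 - 2*y + 3.
Note: deg(f) ≤ deg(F) = 3; strict inequality happens when F is divisible by Z (lost terms).


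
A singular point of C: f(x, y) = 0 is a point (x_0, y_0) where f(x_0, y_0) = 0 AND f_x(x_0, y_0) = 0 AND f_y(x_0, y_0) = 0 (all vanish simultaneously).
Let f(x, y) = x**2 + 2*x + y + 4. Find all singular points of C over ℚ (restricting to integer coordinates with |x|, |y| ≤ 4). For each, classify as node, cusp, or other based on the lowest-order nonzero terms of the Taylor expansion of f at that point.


No singular points in the scanned grid; C is smooth there.

Compute partial derivatives:
  f_x = 2*x + 2.
  f_y = 1.
f_y = 1 is a nonzero constant, so f_y never vanishes: no point (x, y) can satisfy f = f_x = f_y = 0. In particular no (x, y) ∈ {−4, ..., 4}² is singular; the curve is smooth.


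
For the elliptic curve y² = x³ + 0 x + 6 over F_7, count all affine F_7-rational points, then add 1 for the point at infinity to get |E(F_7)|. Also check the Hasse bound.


Affine points = {(1, 0), (2, 0), (4, 0)}; affine count = 3; |E(F_7)| = 4.

Discriminant check: Δ ∝ 4a³ + 27b² = 4·0³ + 27·6² = 4·0 + 27·36 ≡ 6 (mod 7). Nonzero ⇒ E is nonsingular.
For each x ∈ F_7, compute rhs = x³ + 0·x + 6 mod 7, then count y ∈ F_7 with y² ≡ rhs.
  x = 0: rhs = 6, matching y values: none (0 points).
  x = 1: rhs = 0, matching y values: 0 (1 points).
  x = 2: rhs = 0, matching y values: 0 (1 points).
  x = 3: rhs = 5, matching y values: none (0 points).
  x = 4: rhs = 0, matching y values: 0 (1 points).
  x = 5: rhs = 5, matching y values: none (0 points).
  x = 6: rhs = 5, matching y values: none (0 points).
Total affine count: 3.
Full point count |E(F_7)| = 3 + 1 = 4.
Hasse bound: |4 − (7+1)| = |-4| = 4 ≤ 2√7 ≈ 5.2915 ✓.


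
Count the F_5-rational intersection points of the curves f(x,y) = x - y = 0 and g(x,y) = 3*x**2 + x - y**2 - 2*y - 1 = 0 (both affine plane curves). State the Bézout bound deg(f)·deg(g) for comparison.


Common zeros: {(1, 1), (2, 2)}; count = 2; Bézout bound = 2.

deg(f) = 1, deg(g) = 2, so Bézout bound = 2.
Scan x ∈ F_5. For each x, list the y ∈ F_5 with f(x, y) ≡ 0 and those with g(x, y) ≡ 0 (mod 5); the common zeros in that column are the intersection.
  x = 0: f ≡ 0 at y ∈ {0}; g ≡ 0 at y ∈ {4}; common: ∅.
  x = 1: f ≡ 0 at y ∈ {1}; g ≡ 0 at y ∈ {1, 2}; common: {1}.
  x = 2: f ≡ 0 at y ∈ {2}; g ≡ 0 at y ∈ {1, 2}; common: {2}.
  x = 3: f ≡ 0 at y ∈ {3}; g ≡ 0 at y ∈ {4}; common: ∅.
  x = 4: f ≡ 0 at y ∈ {4}; g ≡ 0 at y ∈ ∅; common: ∅.
Collecting: common zeros = {(1, 1), (2, 2)}, so the count is 2.
Comparison with the Bézout bound: 2 ≤ 2 = deg(f)·deg(g), as expected for curves with no common component (the bound is attained).


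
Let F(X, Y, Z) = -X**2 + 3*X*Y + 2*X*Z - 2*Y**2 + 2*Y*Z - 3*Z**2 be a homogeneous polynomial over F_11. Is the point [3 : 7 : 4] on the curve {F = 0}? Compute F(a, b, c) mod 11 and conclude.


F(3,7,4) ≡ 10 (mod 11); P is NOT on the curve.

Evaluate F(3, 7, 4) term-by-term (mod 11).
  -X**2 ↦ -1·9·1·1 = -9
  3*X*Y ↦ 3·3·7·1 = 63
  2*X*Z ↦ 2·3·1·4 = 24
  -2*Y**2 ↦ -2·1·49·1 = -98
  2*Y*Z ↦ 2·1·7·4 = 56
  -3*Z**2 ↦ -3·1·1·16 = -48
Sum: F(3, 7, 4) = (-9) + (63) + (24) + (-98) + (56) + (-48) = -12.
Reducing mod 11: -12 ≡ 10 (mod 11).
Since F(a, b, c) ≡ 10 ≠ 0 (mod 11), P does NOT lie on the curve.


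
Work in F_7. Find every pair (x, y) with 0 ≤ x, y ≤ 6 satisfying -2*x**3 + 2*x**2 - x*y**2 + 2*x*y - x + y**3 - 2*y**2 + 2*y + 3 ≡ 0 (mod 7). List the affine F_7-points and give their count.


Affine F_7-points: {(0, 2), (1, 3), (2, 0), (5, 1), (6, 4)}; count = 5.

For each of the 49 pairs (x, y) ∈ F_7², evaluate f(x, y) mod 7. Record the zeros.
  x = 0: [0↦3, 1↦4, 2↦0, 3↦4, 4↦1, 5↦4, 6↦5]  zeros at y ∈ {2}
  x = 1: [0↦2, 1↦4, 2↦6, 3↦0, 4↦6, 5↦2, 6↦1]  zeros at y ∈ {3}
  x = 2: [0↦0, 1↦3, 2↦4, 3↦2, 4↦3, 5↦6, 6↦3]  zeros at y ∈ {0}
  x = 3: [0↦6, 1↦3, 2↦3, 3↦5, 4↦1, 5↦4, 6↦6]  zeros at y ∈ ∅
  x = 4: [0↦1, 1↦6, 2↦5, 3↦4, 4↦2, 5↦5, 6↦5]  zeros at y ∈ ∅
  x = 5: [0↦1, 1↦0, 2↦5, 3↦1, 4↦1, 5↦4, 6↦2]  zeros at y ∈ {1}
  x = 6: [0↦1, 1↦1, 2↦5, 3↦5, 4↦0, 5↦3, 6↦6]  zeros at y ∈ {4}
Collecting zeros: affine points = {(0, 2), (1, 3), (2, 0), (5, 1), (6, 4)}.
Total count |C(F_7)_aff| = 5.


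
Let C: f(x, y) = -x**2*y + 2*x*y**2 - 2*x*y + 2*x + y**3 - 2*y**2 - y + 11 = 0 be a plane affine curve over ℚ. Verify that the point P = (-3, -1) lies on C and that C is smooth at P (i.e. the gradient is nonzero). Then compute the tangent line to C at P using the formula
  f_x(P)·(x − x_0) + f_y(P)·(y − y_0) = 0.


Tangent line at P: 15*y + 15 = 0.

Step 1: f(-3, -1) = 0, so P lies on C.
Step 2: partial derivatives
  f_x(x, y) = -2*x*y + 2*y**2 - 2*y + 2, f_y(x, y) = -x**2 + 4*x*y - 2*x + 3*y**2 - 4*y - 1.
  f_x(P) = 0, f_y(P) = 15 (gradient nonzero, so P is smooth).
Step 3: tangent line at P: 0·(x − -3) + 15·(y − -1) = 0.
Expanding: 15*y + 15 = 0.


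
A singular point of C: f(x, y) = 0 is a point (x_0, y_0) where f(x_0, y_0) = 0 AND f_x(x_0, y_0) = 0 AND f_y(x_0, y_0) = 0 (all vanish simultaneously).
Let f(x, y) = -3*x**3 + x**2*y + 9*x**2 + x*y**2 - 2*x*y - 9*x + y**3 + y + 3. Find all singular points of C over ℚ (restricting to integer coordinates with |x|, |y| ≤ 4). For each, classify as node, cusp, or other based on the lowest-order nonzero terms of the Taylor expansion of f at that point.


Singular points: {(1, 0)}; classification: cusp.

Compute partial derivatives:
  f_x = -9*x**2 + 2*x*y + 18*x + y**2 - 2*y - 9.
  f_y = x**2 + 2*x*y - 2*x + 3*y**2 + 1.
Scan x_0 ∈ {−4, ..., 4}. For each x_0, f_y(x_0, y) is a polynomial in y; find its integer roots y ∈ {−4, ..., 4}, then test f_x and f at those candidates.
  x = -4: f_y(-4, y) = 3*y**2 - 8*y + 25; no integer root y with |y| ≤ 4.
  x = -3: f_y(-3, y) = 3*y**2 - 6*y + 16; no integer root y with |y| ≤ 4.
  x = -2: f_y(-2, y) = 3*y**2 - 4*y + 9; no integer root y with |y| ≤ 4.
  x = -1: f_y(-1, y) = 3*y**2 - 2*y + 4; no integer root y with |y| ≤ 4.
  x = 0: f_y(0, y) = 3*y**2 + 1; no integer root y with |y| ≤ 4.
  x = 1: f_y(1, y) = 3*y**2 + 2*y; vanishes at y ∈ {0}. (1, 0): f_x = 0, f = 0 — SINGULAR.
  x = 2: f_y(2, y) = 3*y**2 + 4*y + 1; vanishes at y ∈ {-1}. (2, -1): f_x = -10 ≠ 0.
  x = 3: f_y(3, y) = 3*y**2 + 6*y + 4; no integer root y with |y| ≤ 4.
  x = 4: f_y(4, y) = 3*y**2 + 8*y + 9; no integer root y with |y| ≤ 4.
Only singular point on the grid: (1, 0).
Classify: substitute x = 1 + u, y = 0 + v and expand: f = -3*u**3 + u**2*v + u*v**2 + v**3 + v**2.
No constant or linear terms (consistent with a singular point). Quadratic part: v**2. Cubic part: -3*u**3 + u**2*v + u*v**2 + v**3.
The quadratic part v**2 is a perfect square, so there is a single (double) tangent line v = 0, i.e. y = 0. Restricting the cubic part to that line (v = 0) leaves -3*u**3 ≠ 0, so f is not divisible by v and the branch is v² ≈ 3*u**3 to lowest order — this is a cusp.
Classification: cusp.


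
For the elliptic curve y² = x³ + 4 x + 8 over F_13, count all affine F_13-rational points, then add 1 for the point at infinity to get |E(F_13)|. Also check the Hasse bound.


Affine points = {(1, 0), (4, 6), (4, 7), (5, 6), (5, 7), (6, 1), (6, 12), (12, 4), (12, 9)}; affine count = 9; |E(F_13)| = 10.

Discriminant check: Δ ∝ 4a³ + 27b² = 4·4³ + 27·8² = 4·64 + 27·64 ≡ 8 (mod 13). Nonzero ⇒ E is nonsingular.
For each x ∈ F_13, compute rhs = x³ + 4·x + 8 mod 13, then count y ∈ F_13 with y² ≡ rhs.
  x = 0: rhs = 8, matching y values: none (0 points).
  x = 1: rhs = 0, matching y values: 0 (1 points).
  x = 2: rhs = 11, matching y values: none (0 points).
  x = 3: rhs = 8, matching y values: none (0 points).
  x = 4: rhs = 10, matching y values: 6, 7 (2 points).
  x = 5: rhs = 10, matching y values: 6, 7 (2 points).
  x = 6: rhs = 1, matching y values: 1, 12 (2 points).
  x = 7: rhs = 2, matching y values: none (0 points).
  x = 8: rhs = 6, matching y values: none (0 points).
  x = 9: rhs = 6, matching y values: none (0 points).
  x = 10: rhs = 8, matching y values: none (0 points).
  x = 11: rhs = 5, matching y values: none (0 points).
  x = 12: rhs = 3, matching y values: 4, 9 (2 points).
Total affine count: 9.
Full point count |E(F_13)| = 9 + 1 = 10.
Hasse bound: |10 − (13+1)| = |-4| = 4 ≤ 2√13 ≈ 7.2111 ✓.


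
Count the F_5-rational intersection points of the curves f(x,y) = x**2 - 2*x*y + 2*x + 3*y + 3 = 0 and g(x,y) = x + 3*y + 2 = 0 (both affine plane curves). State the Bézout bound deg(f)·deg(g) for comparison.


Common zeros: {(1, 4)}; count = 1; Bézout bound = 2.

deg(f) = 2, deg(g) = 1, so Bézout bound = 2.
Scan x ∈ F_5. For each x, list the y ∈ F_5 with f(x, y) ≡ 0 and those with g(x, y) ≡ 0 (mod 5); the common zeros in that column are the intersection.
  x = 0: f ≡ 0 at y ∈ {4}; g ≡ 0 at y ∈ {1}; common: ∅.
  x = 1: f ≡ 0 at y ∈ {4}; g ≡ 0 at y ∈ {4}; common: {4}.
  x = 2: f ≡ 0 at y ∈ {1}; g ≡ 0 at y ∈ {2}; common: ∅.
  x = 3: f ≡ 0 at y ∈ {1}; g ≡ 0 at y ∈ {0}; common: ∅.
  x = 4: f ≡ 0 at y ∈ ∅; g ≡ 0 at y ∈ {3}; common: ∅.
Collecting: common zeros = {(1, 4)}, so the count is 1.
Comparison with the Bézout bound: 1 ≤ 2 = deg(f)·deg(g), as expected for curves with no common component (the affine F_5-count falls short of the bound because intersections may lie at infinity, over extension fields, or carry multiplicity).


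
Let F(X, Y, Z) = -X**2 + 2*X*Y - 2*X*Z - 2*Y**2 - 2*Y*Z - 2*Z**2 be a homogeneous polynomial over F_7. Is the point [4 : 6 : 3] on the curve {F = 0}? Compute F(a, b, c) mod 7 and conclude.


F(4,6,3) ≡ 1 (mod 7); P is NOT on the curve.

Evaluate F(4, 6, 3) term-by-term (mod 7).
  -X**2 ↦ -1·16·1·1 = -16
  2*X*Y ↦ 2·4·6·1 = 48
  -2*X*Z ↦ -2·4·1·3 = -24
  -2*Y**2 ↦ -2·1·36·1 = -72
  -2*Y*Z ↦ -2·1·6·3 = -36
  -2*Z**2 ↦ -2·1·1·9 = -18
Sum: F(4, 6, 3) = (-16) + (48) + (-24) + (-72) + (-36) + (-18) = -118.
Reducing mod 7: -118 ≡ 1 (mod 7).
Since F(a, b, c) ≡ 1 ≠ 0 (mod 7), P does NOT lie on the curve.


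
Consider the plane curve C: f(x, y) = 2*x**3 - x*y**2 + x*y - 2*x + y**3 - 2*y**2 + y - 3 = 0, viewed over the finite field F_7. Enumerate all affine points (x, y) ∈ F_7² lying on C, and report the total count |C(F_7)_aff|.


Affine F_7-points: {(0, 5), (0, 6), (1, 4), (2, 2), (2, 4), (2, 5), (3, 6), (4, 3), (4, 4), (4, 6), (5, 5)}; count = 11.

For each of the 49 pairs (x, y) ∈ F_7², evaluate f(x, y) mod 7. Record the zeros.
  x = 0: [0↦4, 1↦4, 2↦6, 3↦2, 4↦5, 5↦0, 6↦0]  zeros at y ∈ {5, 6}
  x = 1: [0↦4, 1↦4, 2↦4, 3↦3, 4↦0, 5↦1, 6↦5]  zeros at y ∈ {4}
  x = 2: [0↦2, 1↦2, 2↦0, 3↦2, 4↦0, 5↦0, 6↦1]  zeros at y ∈ {2, 4, 5}
  x = 3: [0↦3, 1↦3, 2↦6, 3↦4, 4↦3, 5↦2, 6↦0]  zeros at y ∈ {6}
  x = 4: [0↦5, 1↦5, 2↦6, 3↦0, 4↦0, 5↦5, 6↦0]  zeros at y ∈ {3, 4, 6}
  x = 5: [0↦6, 1↦6, 2↦5, 3↦2, 4↦3, 5↦0, 6↦6]  zeros at y ∈ {5}
  x = 6: [0↦4, 1↦4, 2↦1, 3↦1, 4↦3, 5↦6, 6↦2]  zeros at y ∈ ∅
Collecting zeros: affine points = {(0, 5), (0, 6), (1, 4), (2, 2), (2, 4), (2, 5), (3, 6), (4, 3), (4, 4), (4, 6), (5, 5)}.
Total count |C(F_7)_aff| = 11.


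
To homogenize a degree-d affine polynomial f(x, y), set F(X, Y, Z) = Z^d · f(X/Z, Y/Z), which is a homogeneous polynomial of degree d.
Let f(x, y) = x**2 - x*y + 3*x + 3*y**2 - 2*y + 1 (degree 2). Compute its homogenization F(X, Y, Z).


F(X, Y, Z) = X**2 - X*Y + 3*X*Z + 3*Y**2 - 2*Y*Z + Z**2

deg(f) = 2.
Substitute x = X/Z, y = Y/Z into f, then multiply by Z^2.
  monomial 1·x^2·y^0 ↦ 1·X^2·Y^0·Z^0.
  monomial -1·x^1·y^1 ↦ -1·X^1·Y^1·Z^0.
  monomial 3·x^1·y^0 ↦ 3·X^1·Y^0·Z^1.
  monomial 3·x^0·y^2 ↦ 3·X^0·Y^2·Z^0.
  monomial -2·x^0·y^1 ↦ -2·X^0·Y^1·Z^1.
  monomial 1·x^0·y^0 ↦ 1·X^0·Y^0·Z^2.
Collecting: F(X, Y, Z) = X**2 - X*Y + 3*X*Z + 3*Y**2 - 2*Y*Z + Z**2.


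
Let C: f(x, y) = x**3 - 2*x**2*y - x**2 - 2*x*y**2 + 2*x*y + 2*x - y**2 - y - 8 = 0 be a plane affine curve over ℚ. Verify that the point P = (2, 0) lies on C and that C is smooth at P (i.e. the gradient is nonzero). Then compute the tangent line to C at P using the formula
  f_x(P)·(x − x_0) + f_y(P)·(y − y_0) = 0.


Tangent line at P: 10*x - 5*y - 20 = 0.

Step 1: f(2, 0) = 0, so P lies on C.
Step 2: partial derivatives
  f_x(x, y) = 3*x**2 - 4*x*y - 2*x - 2*y**2 + 2*y + 2, f_y(x, y) = -2*x**2 - 4*x*y + 2*x - 2*y - 1.
  f_x(P) = 10, f_y(P) = -5 (gradient nonzero, so P is smooth).
Step 3: tangent line at P: 10·(x − 2) + -5·(y − 0) = 0.
Expanding: 10*x - 5*y - 20 = 0.


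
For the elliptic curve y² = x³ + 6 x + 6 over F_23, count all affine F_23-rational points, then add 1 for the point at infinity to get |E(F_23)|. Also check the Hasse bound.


Affine points = {(0, 11), (0, 12), (1, 6), (1, 17), (2, 7), (2, 16), (4, 5), (4, 18), (5, 0), (7, 0), (10, 10), (10, 13), (11, 0), (12, 9), (12, 14), (13, 2), (13, 21), (16, 9), (16, 14), (18, 9), (18, 14), (21, 3), (21, 20)}; affine count = 23; |E(F_23)| = 24.

Discriminant check: Δ ∝ 4a³ + 27b² = 4·6³ + 27·6² = 4·216 + 27·36 ≡ 19 (mod 23). Nonzero ⇒ E is nonsingular.
For each x ∈ F_23, compute rhs = x³ + 6·x + 6 mod 23, then count y ∈ F_23 with y² ≡ rhs.
  x = 0: rhs = 6, matching y values: 11, 12 (2 points).
  x = 1: rhs = 13, matching y values: 6, 17 (2 points).
  x = 2: rhs = 3, matching y values: 7, 16 (2 points).
  x = 3: rhs = 5, matching y values: none (0 points).
  x = 4: rhs = 2, matching y values: 5, 18 (2 points).
  x = 5: rhs = 0, matching y values: 0 (1 points).
  x = 6: rhs = 5, matching y values: none (0 points).
  x = 7: rhs = 0, matching y values: 0 (1 points).
  x = 8: rhs = 14, matching y values: none (0 points).
  x = 9: rhs = 7, matching y values: none (0 points).
  x = 10: rhs = 8, matching y values: 10, 13 (2 points).
  x = 11: rhs = 0, matching y values: 0 (1 points).
  x = 12: rhs = 12, matching y values: 9, 14 (2 points).
  x = 13: rhs = 4, matching y values: 2, 21 (2 points).
  x = 14: rhs = 5, matching y values: none (0 points).
  x = 15: rhs = 21, matching y values: none (0 points).
  x = 16: rhs = 12, matching y values: 9, 14 (2 points).
  x = 17: rhs = 7, matching y values: none (0 points).
  x = 18: rhs = 12, matching y values: 9, 14 (2 points).
  x = 19: rhs = 10, matching y values: none (0 points).
  x = 20: rhs = 7, matching y values: none (0 points).
  x = 21: rhs = 9, matching y values: 3, 20 (2 points).
  x = 22: rhs = 22, matching y values: none (0 points).
Total affine count: 23.
Full point count |E(F_23)| = 23 + 1 = 24.
Hasse bound: |24 − (23+1)| = |0| = 0 ≤ 2√23 ≈ 9.5917 ✓.
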